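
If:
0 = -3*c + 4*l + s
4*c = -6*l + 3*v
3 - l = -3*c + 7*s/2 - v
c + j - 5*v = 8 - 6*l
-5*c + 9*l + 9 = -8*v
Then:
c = -72/287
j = 220/41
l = -87/287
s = 132/287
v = -270/287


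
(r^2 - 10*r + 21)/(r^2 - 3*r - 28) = (r - 3)/(r + 4)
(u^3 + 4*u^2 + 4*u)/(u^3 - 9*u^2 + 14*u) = (u^2 + 4*u + 4)/(u^2 - 9*u + 14)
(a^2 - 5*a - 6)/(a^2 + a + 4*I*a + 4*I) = (a - 6)/(a + 4*I)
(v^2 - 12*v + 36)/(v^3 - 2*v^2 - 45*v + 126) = (v - 6)/(v^2 + 4*v - 21)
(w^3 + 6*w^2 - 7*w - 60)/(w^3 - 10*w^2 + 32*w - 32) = (w^3 + 6*w^2 - 7*w - 60)/(w^3 - 10*w^2 + 32*w - 32)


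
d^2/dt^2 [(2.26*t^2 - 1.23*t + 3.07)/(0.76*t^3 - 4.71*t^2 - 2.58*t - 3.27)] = (2.610752*t^6 - 4.26268799999997*t^5 + 74.2846800000001*t^4 - 211.520814*t^3 + 126.984582*t^2 + 383.278086*t + 15.389802)/(0.438976*t^9 - 8.161488*t^8 + 46.109124*t^7 - 54.741159*t^6 - 86.29659*t^5 - 273.210057*t^4 - 231.212016*t^3 - 216.389961*t^2 - 82.763046*t - 34.965783)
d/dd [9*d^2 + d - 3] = 18*d + 1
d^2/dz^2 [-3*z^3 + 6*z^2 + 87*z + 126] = 12 - 18*z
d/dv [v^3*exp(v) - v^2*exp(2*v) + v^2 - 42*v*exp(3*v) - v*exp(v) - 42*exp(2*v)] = v^3*exp(v) - 2*v^2*exp(2*v) + 3*v^2*exp(v) - 126*v*exp(3*v) - 2*v*exp(2*v) - v*exp(v) + 2*v - 42*exp(3*v) - 84*exp(2*v) - exp(v)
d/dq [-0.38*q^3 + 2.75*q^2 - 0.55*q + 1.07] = -1.14*q^2 + 5.5*q - 0.55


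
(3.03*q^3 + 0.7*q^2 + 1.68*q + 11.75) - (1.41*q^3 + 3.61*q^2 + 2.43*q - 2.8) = 1.62*q^3 - 2.91*q^2 - 0.75*q + 14.55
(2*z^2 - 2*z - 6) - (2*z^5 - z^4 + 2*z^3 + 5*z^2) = -2*z^5 + z^4 - 2*z^3 - 3*z^2 - 2*z - 6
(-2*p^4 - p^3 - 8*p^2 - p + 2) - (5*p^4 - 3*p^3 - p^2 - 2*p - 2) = -7*p^4 + 2*p^3 - 7*p^2 + p + 4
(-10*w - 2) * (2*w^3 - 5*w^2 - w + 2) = -20*w^4 + 46*w^3 + 20*w^2 - 18*w - 4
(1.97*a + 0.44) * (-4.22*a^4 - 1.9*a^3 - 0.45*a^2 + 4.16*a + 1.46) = -8.3134*a^5 - 5.5998*a^4 - 1.7225*a^3 + 7.9972*a^2 + 4.7066*a + 0.6424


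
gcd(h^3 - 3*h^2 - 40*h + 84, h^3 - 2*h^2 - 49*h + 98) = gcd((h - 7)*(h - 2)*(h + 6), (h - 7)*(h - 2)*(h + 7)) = h^2 - 9*h + 14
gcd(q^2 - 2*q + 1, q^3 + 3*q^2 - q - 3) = q - 1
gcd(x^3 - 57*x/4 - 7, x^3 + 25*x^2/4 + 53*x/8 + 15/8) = x + 1/2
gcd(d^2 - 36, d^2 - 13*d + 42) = d - 6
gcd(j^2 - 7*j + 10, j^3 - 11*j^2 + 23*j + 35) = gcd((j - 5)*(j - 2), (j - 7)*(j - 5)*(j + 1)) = j - 5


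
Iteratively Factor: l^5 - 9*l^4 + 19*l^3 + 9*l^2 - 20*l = (l - 4)*(l^4 - 5*l^3 - l^2 + 5*l) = (l - 4)*(l - 1)*(l^3 - 4*l^2 - 5*l) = (l - 4)*(l - 1)*(l + 1)*(l^2 - 5*l) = l*(l - 4)*(l - 1)*(l + 1)*(l - 5)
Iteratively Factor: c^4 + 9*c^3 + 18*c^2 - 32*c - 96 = (c + 4)*(c^3 + 5*c^2 - 2*c - 24) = (c + 4)^2*(c^2 + c - 6) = (c + 3)*(c + 4)^2*(c - 2)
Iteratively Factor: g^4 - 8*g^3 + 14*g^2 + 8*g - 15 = (g - 3)*(g^3 - 5*g^2 - g + 5) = (g - 5)*(g - 3)*(g^2 - 1) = (g - 5)*(g - 3)*(g + 1)*(g - 1)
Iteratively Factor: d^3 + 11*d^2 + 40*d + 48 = (d + 4)*(d^2 + 7*d + 12) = (d + 4)^2*(d + 3)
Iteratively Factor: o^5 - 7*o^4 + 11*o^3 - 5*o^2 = (o)*(o^4 - 7*o^3 + 11*o^2 - 5*o) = o^2*(o^3 - 7*o^2 + 11*o - 5) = o^2*(o - 5)*(o^2 - 2*o + 1) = o^2*(o - 5)*(o - 1)*(o - 1)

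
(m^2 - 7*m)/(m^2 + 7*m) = (m - 7)/(m + 7)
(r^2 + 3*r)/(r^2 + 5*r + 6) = r/(r + 2)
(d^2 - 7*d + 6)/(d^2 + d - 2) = (d - 6)/(d + 2)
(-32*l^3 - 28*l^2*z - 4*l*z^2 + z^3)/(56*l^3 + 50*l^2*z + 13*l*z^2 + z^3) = (-16*l^2 - 6*l*z + z^2)/(28*l^2 + 11*l*z + z^2)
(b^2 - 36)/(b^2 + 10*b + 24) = (b - 6)/(b + 4)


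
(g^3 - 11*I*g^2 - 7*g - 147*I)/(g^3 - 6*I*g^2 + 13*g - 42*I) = (g - 7*I)/(g - 2*I)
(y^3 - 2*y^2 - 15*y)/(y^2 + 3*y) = y - 5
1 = 1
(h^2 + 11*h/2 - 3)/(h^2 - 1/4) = 2*(h + 6)/(2*h + 1)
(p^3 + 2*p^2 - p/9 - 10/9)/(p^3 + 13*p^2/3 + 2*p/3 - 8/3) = (p + 5/3)/(p + 4)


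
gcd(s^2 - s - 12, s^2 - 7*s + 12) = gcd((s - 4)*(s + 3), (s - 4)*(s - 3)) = s - 4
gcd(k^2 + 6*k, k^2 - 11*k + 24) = 1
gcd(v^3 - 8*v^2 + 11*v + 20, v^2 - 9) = 1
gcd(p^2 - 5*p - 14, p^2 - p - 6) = p + 2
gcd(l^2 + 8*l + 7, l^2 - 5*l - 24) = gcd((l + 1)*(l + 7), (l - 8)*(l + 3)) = 1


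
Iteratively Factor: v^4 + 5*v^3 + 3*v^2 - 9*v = (v)*(v^3 + 5*v^2 + 3*v - 9) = v*(v + 3)*(v^2 + 2*v - 3) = v*(v + 3)^2*(v - 1)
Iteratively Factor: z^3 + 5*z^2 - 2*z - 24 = (z - 2)*(z^2 + 7*z + 12) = (z - 2)*(z + 4)*(z + 3)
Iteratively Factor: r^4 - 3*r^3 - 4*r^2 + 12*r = (r - 2)*(r^3 - r^2 - 6*r) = r*(r - 2)*(r^2 - r - 6) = r*(r - 3)*(r - 2)*(r + 2)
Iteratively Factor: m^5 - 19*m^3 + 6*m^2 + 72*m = (m + 4)*(m^4 - 4*m^3 - 3*m^2 + 18*m) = (m - 3)*(m + 4)*(m^3 - m^2 - 6*m) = (m - 3)*(m + 2)*(m + 4)*(m^2 - 3*m) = (m - 3)^2*(m + 2)*(m + 4)*(m)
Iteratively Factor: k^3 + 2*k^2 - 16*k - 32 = (k + 4)*(k^2 - 2*k - 8) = (k + 2)*(k + 4)*(k - 4)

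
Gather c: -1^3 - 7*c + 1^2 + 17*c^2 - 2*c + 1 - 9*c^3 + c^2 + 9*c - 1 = -9*c^3 + 18*c^2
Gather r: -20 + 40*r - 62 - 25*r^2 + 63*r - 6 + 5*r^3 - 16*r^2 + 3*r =5*r^3 - 41*r^2 + 106*r - 88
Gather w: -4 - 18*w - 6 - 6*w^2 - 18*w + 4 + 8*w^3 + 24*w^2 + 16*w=8*w^3 + 18*w^2 - 20*w - 6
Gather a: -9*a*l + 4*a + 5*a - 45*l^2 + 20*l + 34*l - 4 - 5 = a*(9 - 9*l) - 45*l^2 + 54*l - 9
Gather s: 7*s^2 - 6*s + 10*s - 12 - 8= 7*s^2 + 4*s - 20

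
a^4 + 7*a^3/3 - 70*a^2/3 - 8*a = a*(a - 4)*(a + 1/3)*(a + 6)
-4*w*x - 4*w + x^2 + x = (-4*w + x)*(x + 1)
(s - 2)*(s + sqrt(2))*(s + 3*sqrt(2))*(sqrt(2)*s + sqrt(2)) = sqrt(2)*s^4 - sqrt(2)*s^3 + 8*s^3 - 8*s^2 + 4*sqrt(2)*s^2 - 16*s - 6*sqrt(2)*s - 12*sqrt(2)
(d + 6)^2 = d^2 + 12*d + 36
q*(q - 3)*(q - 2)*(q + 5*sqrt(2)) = q^4 - 5*q^3 + 5*sqrt(2)*q^3 - 25*sqrt(2)*q^2 + 6*q^2 + 30*sqrt(2)*q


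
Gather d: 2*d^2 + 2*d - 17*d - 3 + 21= 2*d^2 - 15*d + 18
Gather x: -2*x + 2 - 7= -2*x - 5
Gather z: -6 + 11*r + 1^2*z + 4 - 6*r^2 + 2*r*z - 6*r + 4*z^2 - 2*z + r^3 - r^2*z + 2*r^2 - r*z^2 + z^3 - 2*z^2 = r^3 - 4*r^2 + 5*r + z^3 + z^2*(2 - r) + z*(-r^2 + 2*r - 1) - 2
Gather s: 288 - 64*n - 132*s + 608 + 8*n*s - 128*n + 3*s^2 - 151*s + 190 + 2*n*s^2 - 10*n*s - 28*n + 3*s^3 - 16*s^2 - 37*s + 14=-220*n + 3*s^3 + s^2*(2*n - 13) + s*(-2*n - 320) + 1100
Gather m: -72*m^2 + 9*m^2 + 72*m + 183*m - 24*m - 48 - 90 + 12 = -63*m^2 + 231*m - 126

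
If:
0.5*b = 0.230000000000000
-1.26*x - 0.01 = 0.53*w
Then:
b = 0.46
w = -2.37735849056604*x - 0.0188679245283019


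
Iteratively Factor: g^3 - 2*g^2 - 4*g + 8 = (g - 2)*(g^2 - 4) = (g - 2)*(g + 2)*(g - 2)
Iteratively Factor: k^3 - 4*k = (k - 2)*(k^2 + 2*k) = k*(k - 2)*(k + 2)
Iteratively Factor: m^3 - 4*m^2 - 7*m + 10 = (m - 5)*(m^2 + m - 2) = (m - 5)*(m - 1)*(m + 2)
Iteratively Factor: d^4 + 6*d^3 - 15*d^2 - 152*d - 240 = (d + 4)*(d^3 + 2*d^2 - 23*d - 60) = (d + 4)^2*(d^2 - 2*d - 15) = (d + 3)*(d + 4)^2*(d - 5)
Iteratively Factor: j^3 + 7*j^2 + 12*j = (j + 3)*(j^2 + 4*j) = j*(j + 3)*(j + 4)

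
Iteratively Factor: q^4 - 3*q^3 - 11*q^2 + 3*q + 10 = (q - 5)*(q^3 + 2*q^2 - q - 2) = (q - 5)*(q + 1)*(q^2 + q - 2) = (q - 5)*(q - 1)*(q + 1)*(q + 2)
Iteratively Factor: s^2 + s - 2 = (s - 1)*(s + 2)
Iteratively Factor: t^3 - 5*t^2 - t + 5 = (t - 5)*(t^2 - 1) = (t - 5)*(t - 1)*(t + 1)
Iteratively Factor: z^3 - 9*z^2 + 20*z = (z - 5)*(z^2 - 4*z) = (z - 5)*(z - 4)*(z)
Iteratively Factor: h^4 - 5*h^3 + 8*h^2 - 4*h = (h)*(h^3 - 5*h^2 + 8*h - 4) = h*(h - 1)*(h^2 - 4*h + 4) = h*(h - 2)*(h - 1)*(h - 2)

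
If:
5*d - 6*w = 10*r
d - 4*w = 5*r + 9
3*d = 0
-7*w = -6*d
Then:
No Solution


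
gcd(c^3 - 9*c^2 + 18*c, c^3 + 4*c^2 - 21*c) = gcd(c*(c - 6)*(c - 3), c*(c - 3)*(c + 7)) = c^2 - 3*c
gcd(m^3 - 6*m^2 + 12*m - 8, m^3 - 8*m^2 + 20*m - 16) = m^2 - 4*m + 4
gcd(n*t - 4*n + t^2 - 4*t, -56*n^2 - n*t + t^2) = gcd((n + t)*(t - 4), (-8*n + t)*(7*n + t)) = 1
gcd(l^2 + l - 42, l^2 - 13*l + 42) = l - 6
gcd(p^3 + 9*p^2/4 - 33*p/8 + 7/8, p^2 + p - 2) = p - 1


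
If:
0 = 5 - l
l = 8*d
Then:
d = 5/8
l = 5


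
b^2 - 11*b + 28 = (b - 7)*(b - 4)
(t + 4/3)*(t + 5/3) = t^2 + 3*t + 20/9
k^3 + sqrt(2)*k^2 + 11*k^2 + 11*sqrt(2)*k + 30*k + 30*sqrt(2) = (k + 5)*(k + 6)*(k + sqrt(2))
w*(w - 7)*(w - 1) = w^3 - 8*w^2 + 7*w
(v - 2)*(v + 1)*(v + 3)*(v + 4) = v^4 + 6*v^3 + 3*v^2 - 26*v - 24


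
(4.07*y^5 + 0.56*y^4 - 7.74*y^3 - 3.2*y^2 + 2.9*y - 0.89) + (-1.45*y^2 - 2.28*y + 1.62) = 4.07*y^5 + 0.56*y^4 - 7.74*y^3 - 4.65*y^2 + 0.62*y + 0.73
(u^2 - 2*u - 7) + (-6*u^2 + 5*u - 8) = -5*u^2 + 3*u - 15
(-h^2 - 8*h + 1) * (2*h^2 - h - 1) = -2*h^4 - 15*h^3 + 11*h^2 + 7*h - 1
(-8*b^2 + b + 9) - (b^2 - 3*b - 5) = -9*b^2 + 4*b + 14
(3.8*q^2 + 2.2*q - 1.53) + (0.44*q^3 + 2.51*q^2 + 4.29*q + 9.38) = 0.44*q^3 + 6.31*q^2 + 6.49*q + 7.85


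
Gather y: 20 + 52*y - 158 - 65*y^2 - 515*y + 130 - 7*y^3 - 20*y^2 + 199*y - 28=-7*y^3 - 85*y^2 - 264*y - 36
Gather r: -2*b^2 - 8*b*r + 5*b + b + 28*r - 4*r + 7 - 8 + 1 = -2*b^2 + 6*b + r*(24 - 8*b)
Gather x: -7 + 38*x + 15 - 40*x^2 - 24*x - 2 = -40*x^2 + 14*x + 6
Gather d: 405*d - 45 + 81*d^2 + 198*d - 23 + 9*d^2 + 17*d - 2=90*d^2 + 620*d - 70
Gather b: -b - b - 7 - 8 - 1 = -2*b - 16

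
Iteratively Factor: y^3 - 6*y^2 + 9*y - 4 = (y - 1)*(y^2 - 5*y + 4) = (y - 1)^2*(y - 4)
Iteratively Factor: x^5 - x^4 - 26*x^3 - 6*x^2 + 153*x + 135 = (x - 3)*(x^4 + 2*x^3 - 20*x^2 - 66*x - 45) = (x - 5)*(x - 3)*(x^3 + 7*x^2 + 15*x + 9) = (x - 5)*(x - 3)*(x + 3)*(x^2 + 4*x + 3) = (x - 5)*(x - 3)*(x + 3)^2*(x + 1)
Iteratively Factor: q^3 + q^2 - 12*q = (q + 4)*(q^2 - 3*q) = (q - 3)*(q + 4)*(q)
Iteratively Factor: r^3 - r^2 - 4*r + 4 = (r - 1)*(r^2 - 4) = (r - 1)*(r + 2)*(r - 2)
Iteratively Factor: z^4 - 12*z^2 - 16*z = (z)*(z^3 - 12*z - 16) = z*(z + 2)*(z^2 - 2*z - 8) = z*(z + 2)^2*(z - 4)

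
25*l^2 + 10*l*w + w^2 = (5*l + w)^2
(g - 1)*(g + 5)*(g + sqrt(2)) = g^3 + sqrt(2)*g^2 + 4*g^2 - 5*g + 4*sqrt(2)*g - 5*sqrt(2)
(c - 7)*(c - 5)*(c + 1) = c^3 - 11*c^2 + 23*c + 35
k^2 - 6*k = k*(k - 6)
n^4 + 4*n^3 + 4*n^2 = n^2*(n + 2)^2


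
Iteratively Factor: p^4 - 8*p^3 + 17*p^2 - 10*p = (p - 1)*(p^3 - 7*p^2 + 10*p) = (p - 5)*(p - 1)*(p^2 - 2*p) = p*(p - 5)*(p - 1)*(p - 2)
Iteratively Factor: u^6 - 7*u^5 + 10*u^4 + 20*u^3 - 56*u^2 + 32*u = (u - 1)*(u^5 - 6*u^4 + 4*u^3 + 24*u^2 - 32*u) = (u - 1)*(u + 2)*(u^4 - 8*u^3 + 20*u^2 - 16*u) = u*(u - 1)*(u + 2)*(u^3 - 8*u^2 + 20*u - 16) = u*(u - 4)*(u - 1)*(u + 2)*(u^2 - 4*u + 4) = u*(u - 4)*(u - 2)*(u - 1)*(u + 2)*(u - 2)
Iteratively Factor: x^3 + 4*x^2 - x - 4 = (x + 4)*(x^2 - 1) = (x + 1)*(x + 4)*(x - 1)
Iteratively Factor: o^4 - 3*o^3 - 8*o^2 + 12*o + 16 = (o - 2)*(o^3 - o^2 - 10*o - 8) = (o - 4)*(o - 2)*(o^2 + 3*o + 2) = (o - 4)*(o - 2)*(o + 2)*(o + 1)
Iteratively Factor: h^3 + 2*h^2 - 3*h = (h)*(h^2 + 2*h - 3) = h*(h + 3)*(h - 1)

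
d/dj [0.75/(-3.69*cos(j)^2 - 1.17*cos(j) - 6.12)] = -(5.535*cos(j) + 0.8775)*sin(j)/(3.69*cos(j)^2 + 1.17*cos(j) + 6.12)^2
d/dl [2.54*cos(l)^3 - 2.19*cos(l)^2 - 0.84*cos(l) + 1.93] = (-7.62*cos(l)^2 + 4.38*cos(l) + 0.84)*sin(l)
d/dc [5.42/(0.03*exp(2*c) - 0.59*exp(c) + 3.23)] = (3.1978 - 0.3252*exp(c))*exp(c)/(0.03*exp(2*c) - 0.59*exp(c) + 3.23)^2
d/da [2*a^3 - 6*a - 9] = 6*a^2 - 6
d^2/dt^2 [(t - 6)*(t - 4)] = 2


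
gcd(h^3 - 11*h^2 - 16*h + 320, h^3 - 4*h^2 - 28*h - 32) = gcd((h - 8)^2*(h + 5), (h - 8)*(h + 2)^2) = h - 8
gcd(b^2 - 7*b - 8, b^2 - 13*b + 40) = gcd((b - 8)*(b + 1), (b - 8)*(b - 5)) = b - 8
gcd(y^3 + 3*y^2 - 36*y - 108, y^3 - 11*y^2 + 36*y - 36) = y - 6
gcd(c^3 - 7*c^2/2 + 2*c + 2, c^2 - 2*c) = c - 2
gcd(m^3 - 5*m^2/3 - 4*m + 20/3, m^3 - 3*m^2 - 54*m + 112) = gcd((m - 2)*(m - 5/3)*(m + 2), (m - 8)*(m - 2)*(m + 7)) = m - 2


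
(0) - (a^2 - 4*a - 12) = -a^2 + 4*a + 12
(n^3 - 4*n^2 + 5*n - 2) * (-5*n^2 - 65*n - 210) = -5*n^5 - 45*n^4 + 25*n^3 + 525*n^2 - 920*n + 420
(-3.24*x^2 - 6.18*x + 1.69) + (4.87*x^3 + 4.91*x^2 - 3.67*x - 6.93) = 4.87*x^3 + 1.67*x^2 - 9.85*x - 5.24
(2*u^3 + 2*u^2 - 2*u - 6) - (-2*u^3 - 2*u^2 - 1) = 4*u^3 + 4*u^2 - 2*u - 5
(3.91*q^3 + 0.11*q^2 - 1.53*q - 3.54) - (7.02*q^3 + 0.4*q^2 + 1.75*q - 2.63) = -3.11*q^3 - 0.29*q^2 - 3.28*q - 0.91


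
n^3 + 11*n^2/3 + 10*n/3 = n*(n + 5/3)*(n + 2)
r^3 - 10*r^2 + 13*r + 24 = (r - 8)*(r - 3)*(r + 1)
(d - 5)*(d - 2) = d^2 - 7*d + 10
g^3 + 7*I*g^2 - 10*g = g*(g + 2*I)*(g + 5*I)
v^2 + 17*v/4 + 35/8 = (v + 7/4)*(v + 5/2)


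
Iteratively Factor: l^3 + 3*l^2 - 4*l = (l - 1)*(l^2 + 4*l) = (l - 1)*(l + 4)*(l)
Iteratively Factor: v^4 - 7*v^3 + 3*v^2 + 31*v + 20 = (v - 4)*(v^3 - 3*v^2 - 9*v - 5) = (v - 4)*(v + 1)*(v^2 - 4*v - 5) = (v - 5)*(v - 4)*(v + 1)*(v + 1)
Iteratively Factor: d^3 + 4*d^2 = (d)*(d^2 + 4*d) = d*(d + 4)*(d)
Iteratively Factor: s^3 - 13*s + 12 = (s - 3)*(s^2 + 3*s - 4) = (s - 3)*(s - 1)*(s + 4)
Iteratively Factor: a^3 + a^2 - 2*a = (a + 2)*(a^2 - a) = a*(a + 2)*(a - 1)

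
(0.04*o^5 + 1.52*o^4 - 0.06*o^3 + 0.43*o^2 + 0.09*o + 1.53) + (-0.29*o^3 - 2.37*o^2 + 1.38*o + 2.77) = 0.04*o^5 + 1.52*o^4 - 0.35*o^3 - 1.94*o^2 + 1.47*o + 4.3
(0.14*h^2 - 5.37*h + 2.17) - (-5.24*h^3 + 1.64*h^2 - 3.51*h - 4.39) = 5.24*h^3 - 1.5*h^2 - 1.86*h + 6.56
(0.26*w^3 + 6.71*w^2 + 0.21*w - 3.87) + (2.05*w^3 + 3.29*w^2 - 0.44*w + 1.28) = 2.31*w^3 + 10.0*w^2 - 0.23*w - 2.59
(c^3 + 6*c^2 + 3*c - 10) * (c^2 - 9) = c^5 + 6*c^4 - 6*c^3 - 64*c^2 - 27*c + 90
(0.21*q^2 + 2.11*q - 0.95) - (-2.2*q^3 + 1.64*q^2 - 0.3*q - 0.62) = 2.2*q^3 - 1.43*q^2 + 2.41*q - 0.33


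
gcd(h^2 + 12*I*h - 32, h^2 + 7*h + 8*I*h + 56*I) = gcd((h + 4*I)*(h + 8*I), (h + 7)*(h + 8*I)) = h + 8*I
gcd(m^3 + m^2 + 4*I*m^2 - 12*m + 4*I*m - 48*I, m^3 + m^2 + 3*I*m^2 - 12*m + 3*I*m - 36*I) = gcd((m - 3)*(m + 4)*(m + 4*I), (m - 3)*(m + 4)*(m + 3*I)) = m^2 + m - 12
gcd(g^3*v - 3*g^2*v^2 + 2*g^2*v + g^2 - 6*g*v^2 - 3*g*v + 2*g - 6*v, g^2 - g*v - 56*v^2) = 1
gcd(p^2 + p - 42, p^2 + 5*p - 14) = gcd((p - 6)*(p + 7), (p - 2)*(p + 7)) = p + 7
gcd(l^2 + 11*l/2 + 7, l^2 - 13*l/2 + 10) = 1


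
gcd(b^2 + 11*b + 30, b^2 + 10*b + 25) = b + 5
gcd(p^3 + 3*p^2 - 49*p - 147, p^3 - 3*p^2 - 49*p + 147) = p^2 - 49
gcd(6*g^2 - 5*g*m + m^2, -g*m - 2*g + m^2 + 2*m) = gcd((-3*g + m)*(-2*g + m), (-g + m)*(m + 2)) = 1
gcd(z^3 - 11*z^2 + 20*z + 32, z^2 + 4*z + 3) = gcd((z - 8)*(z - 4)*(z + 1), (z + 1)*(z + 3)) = z + 1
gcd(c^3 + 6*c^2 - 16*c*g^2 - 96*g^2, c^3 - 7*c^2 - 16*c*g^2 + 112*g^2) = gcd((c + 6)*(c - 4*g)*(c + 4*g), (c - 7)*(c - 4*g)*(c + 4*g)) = c^2 - 16*g^2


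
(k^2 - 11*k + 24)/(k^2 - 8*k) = (k - 3)/k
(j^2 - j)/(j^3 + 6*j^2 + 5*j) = (j - 1)/(j^2 + 6*j + 5)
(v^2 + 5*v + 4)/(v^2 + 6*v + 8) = (v + 1)/(v + 2)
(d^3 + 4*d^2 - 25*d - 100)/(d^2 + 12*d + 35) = (d^2 - d - 20)/(d + 7)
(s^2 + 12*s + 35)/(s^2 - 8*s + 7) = (s^2 + 12*s + 35)/(s^2 - 8*s + 7)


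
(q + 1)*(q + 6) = q^2 + 7*q + 6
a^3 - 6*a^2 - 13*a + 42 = (a - 7)*(a - 2)*(a + 3)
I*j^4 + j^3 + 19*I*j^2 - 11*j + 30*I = (j - 5*I)*(j + 2*I)*(j + 3*I)*(I*j + 1)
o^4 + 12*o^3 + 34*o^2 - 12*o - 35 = (o - 1)*(o + 1)*(o + 5)*(o + 7)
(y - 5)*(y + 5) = y^2 - 25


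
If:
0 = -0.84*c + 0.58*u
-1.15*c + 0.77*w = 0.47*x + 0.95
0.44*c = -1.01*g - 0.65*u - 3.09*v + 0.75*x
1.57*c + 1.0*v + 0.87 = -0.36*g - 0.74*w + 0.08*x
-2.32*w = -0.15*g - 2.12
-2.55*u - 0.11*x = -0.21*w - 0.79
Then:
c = 0.29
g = -17.04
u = 0.43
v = 4.70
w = -0.19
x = -3.05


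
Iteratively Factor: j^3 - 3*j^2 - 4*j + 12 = (j - 2)*(j^2 - j - 6) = (j - 2)*(j + 2)*(j - 3)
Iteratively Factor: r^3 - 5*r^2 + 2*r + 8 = (r + 1)*(r^2 - 6*r + 8) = (r - 2)*(r + 1)*(r - 4)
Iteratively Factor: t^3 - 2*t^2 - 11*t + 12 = (t + 3)*(t^2 - 5*t + 4) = (t - 4)*(t + 3)*(t - 1)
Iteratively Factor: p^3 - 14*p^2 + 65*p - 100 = (p - 5)*(p^2 - 9*p + 20) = (p - 5)*(p - 4)*(p - 5)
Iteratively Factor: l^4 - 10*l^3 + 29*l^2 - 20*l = (l - 4)*(l^3 - 6*l^2 + 5*l) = (l - 4)*(l - 1)*(l^2 - 5*l) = l*(l - 4)*(l - 1)*(l - 5)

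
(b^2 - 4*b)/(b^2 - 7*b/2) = 2*(b - 4)/(2*b - 7)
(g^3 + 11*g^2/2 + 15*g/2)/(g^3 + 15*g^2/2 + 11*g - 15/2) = g*(2*g + 5)/(2*g^2 + 9*g - 5)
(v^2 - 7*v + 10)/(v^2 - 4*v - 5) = (v - 2)/(v + 1)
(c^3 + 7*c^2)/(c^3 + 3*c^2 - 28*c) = c/(c - 4)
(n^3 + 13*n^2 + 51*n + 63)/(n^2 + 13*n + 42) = (n^2 + 6*n + 9)/(n + 6)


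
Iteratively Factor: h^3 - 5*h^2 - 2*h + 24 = (h + 2)*(h^2 - 7*h + 12) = (h - 4)*(h + 2)*(h - 3)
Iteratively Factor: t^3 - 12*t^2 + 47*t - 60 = (t - 4)*(t^2 - 8*t + 15) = (t - 4)*(t - 3)*(t - 5)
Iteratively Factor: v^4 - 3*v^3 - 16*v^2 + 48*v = (v - 3)*(v^3 - 16*v) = (v - 4)*(v - 3)*(v^2 + 4*v) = (v - 4)*(v - 3)*(v + 4)*(v)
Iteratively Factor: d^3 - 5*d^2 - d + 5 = (d + 1)*(d^2 - 6*d + 5) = (d - 1)*(d + 1)*(d - 5)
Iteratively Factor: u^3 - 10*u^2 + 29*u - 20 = (u - 5)*(u^2 - 5*u + 4) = (u - 5)*(u - 4)*(u - 1)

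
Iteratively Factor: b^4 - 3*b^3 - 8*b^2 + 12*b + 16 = (b - 4)*(b^3 + b^2 - 4*b - 4) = (b - 4)*(b - 2)*(b^2 + 3*b + 2) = (b - 4)*(b - 2)*(b + 1)*(b + 2)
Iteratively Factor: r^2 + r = (r)*(r + 1)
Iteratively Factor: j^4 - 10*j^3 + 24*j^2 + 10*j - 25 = (j - 1)*(j^3 - 9*j^2 + 15*j + 25) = (j - 5)*(j - 1)*(j^2 - 4*j - 5) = (j - 5)^2*(j - 1)*(j + 1)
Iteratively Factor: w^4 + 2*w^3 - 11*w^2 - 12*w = (w)*(w^3 + 2*w^2 - 11*w - 12) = w*(w - 3)*(w^2 + 5*w + 4) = w*(w - 3)*(w + 4)*(w + 1)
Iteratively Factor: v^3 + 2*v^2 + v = (v + 1)*(v^2 + v) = (v + 1)^2*(v)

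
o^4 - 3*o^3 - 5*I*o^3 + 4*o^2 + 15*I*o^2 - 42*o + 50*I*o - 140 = (o - 5)*(o + 2)*(o - 7*I)*(o + 2*I)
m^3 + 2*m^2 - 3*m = m*(m - 1)*(m + 3)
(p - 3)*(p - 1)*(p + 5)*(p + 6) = p^4 + 7*p^3 - 11*p^2 - 87*p + 90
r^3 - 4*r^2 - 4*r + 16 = (r - 4)*(r - 2)*(r + 2)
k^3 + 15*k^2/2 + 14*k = k*(k + 7/2)*(k + 4)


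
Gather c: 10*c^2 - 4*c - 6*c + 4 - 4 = 10*c^2 - 10*c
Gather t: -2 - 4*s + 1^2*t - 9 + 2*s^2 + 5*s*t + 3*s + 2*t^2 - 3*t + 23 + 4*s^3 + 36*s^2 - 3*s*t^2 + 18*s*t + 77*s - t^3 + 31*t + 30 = 4*s^3 + 38*s^2 + 76*s - t^3 + t^2*(2 - 3*s) + t*(23*s + 29) + 42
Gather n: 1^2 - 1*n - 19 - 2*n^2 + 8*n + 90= -2*n^2 + 7*n + 72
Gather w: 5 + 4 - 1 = 8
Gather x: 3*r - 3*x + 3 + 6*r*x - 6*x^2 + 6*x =3*r - 6*x^2 + x*(6*r + 3) + 3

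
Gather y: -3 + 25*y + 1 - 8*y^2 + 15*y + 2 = -8*y^2 + 40*y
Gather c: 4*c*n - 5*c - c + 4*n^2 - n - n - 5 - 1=c*(4*n - 6) + 4*n^2 - 2*n - 6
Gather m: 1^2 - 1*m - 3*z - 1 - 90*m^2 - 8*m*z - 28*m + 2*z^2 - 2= -90*m^2 + m*(-8*z - 29) + 2*z^2 - 3*z - 2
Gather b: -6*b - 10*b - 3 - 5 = -16*b - 8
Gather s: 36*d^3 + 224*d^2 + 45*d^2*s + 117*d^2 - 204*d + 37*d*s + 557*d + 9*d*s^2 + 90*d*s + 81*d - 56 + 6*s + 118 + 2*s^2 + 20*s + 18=36*d^3 + 341*d^2 + 434*d + s^2*(9*d + 2) + s*(45*d^2 + 127*d + 26) + 80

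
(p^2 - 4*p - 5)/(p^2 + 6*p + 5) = (p - 5)/(p + 5)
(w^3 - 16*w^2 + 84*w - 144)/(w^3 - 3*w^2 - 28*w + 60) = (w^2 - 10*w + 24)/(w^2 + 3*w - 10)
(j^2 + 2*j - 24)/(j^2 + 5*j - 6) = (j - 4)/(j - 1)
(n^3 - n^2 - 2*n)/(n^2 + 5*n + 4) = n*(n - 2)/(n + 4)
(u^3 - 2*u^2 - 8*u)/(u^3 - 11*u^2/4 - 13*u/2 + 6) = 4*u/(4*u - 3)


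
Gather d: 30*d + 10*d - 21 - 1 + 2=40*d - 20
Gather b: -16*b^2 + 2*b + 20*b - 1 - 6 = -16*b^2 + 22*b - 7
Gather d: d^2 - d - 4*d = d^2 - 5*d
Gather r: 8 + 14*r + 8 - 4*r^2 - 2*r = -4*r^2 + 12*r + 16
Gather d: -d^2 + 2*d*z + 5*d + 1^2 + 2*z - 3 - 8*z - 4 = -d^2 + d*(2*z + 5) - 6*z - 6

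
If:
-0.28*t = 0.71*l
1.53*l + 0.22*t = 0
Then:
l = 0.00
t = 0.00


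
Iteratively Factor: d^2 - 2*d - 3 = (d + 1)*(d - 3)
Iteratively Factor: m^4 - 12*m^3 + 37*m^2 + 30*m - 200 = (m + 2)*(m^3 - 14*m^2 + 65*m - 100) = (m - 5)*(m + 2)*(m^2 - 9*m + 20) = (m - 5)*(m - 4)*(m + 2)*(m - 5)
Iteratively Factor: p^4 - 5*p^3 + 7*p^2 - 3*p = (p)*(p^3 - 5*p^2 + 7*p - 3) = p*(p - 1)*(p^2 - 4*p + 3) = p*(p - 3)*(p - 1)*(p - 1)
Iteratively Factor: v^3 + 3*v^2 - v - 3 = (v - 1)*(v^2 + 4*v + 3) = (v - 1)*(v + 3)*(v + 1)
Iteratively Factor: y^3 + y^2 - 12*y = (y + 4)*(y^2 - 3*y) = y*(y + 4)*(y - 3)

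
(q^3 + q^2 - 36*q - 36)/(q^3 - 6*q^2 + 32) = (q^3 + q^2 - 36*q - 36)/(q^3 - 6*q^2 + 32)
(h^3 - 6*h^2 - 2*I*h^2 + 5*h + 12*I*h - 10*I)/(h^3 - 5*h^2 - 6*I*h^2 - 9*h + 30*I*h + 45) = (h^2 - h*(1 + 2*I) + 2*I)/(h^2 - 6*I*h - 9)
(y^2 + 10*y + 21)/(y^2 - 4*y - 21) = (y + 7)/(y - 7)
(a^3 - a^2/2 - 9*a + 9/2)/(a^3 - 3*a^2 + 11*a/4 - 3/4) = 2*(a^2 - 9)/(2*a^2 - 5*a + 3)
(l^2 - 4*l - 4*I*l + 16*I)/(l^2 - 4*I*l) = (l - 4)/l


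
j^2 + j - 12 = (j - 3)*(j + 4)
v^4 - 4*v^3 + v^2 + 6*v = v*(v - 3)*(v - 2)*(v + 1)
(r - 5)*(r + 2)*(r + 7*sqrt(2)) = r^3 - 3*r^2 + 7*sqrt(2)*r^2 - 21*sqrt(2)*r - 10*r - 70*sqrt(2)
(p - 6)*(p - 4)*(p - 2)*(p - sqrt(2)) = p^4 - 12*p^3 - sqrt(2)*p^3 + 12*sqrt(2)*p^2 + 44*p^2 - 44*sqrt(2)*p - 48*p + 48*sqrt(2)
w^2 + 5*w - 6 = (w - 1)*(w + 6)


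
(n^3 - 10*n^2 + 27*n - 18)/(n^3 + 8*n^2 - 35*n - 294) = (n^2 - 4*n + 3)/(n^2 + 14*n + 49)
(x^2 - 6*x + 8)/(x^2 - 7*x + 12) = (x - 2)/(x - 3)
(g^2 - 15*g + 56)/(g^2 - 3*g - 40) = (g - 7)/(g + 5)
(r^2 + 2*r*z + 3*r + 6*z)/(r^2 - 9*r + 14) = (r^2 + 2*r*z + 3*r + 6*z)/(r^2 - 9*r + 14)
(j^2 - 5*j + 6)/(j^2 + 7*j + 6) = (j^2 - 5*j + 6)/(j^2 + 7*j + 6)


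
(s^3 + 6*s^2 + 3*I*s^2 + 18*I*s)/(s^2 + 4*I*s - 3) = s*(s + 6)/(s + I)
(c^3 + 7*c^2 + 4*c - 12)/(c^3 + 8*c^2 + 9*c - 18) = (c + 2)/(c + 3)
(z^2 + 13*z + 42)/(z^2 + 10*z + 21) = (z + 6)/(z + 3)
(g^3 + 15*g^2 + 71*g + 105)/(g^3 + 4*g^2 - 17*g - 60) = (g + 7)/(g - 4)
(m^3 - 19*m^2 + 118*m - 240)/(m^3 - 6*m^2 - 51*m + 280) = (m - 6)/(m + 7)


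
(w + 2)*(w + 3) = w^2 + 5*w + 6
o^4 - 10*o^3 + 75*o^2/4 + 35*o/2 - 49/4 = (o - 7)*(o - 7/2)*(o - 1/2)*(o + 1)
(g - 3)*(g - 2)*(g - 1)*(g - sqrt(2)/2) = g^4 - 6*g^3 - sqrt(2)*g^3/2 + 3*sqrt(2)*g^2 + 11*g^2 - 11*sqrt(2)*g/2 - 6*g + 3*sqrt(2)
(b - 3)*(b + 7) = b^2 + 4*b - 21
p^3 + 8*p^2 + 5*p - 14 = (p - 1)*(p + 2)*(p + 7)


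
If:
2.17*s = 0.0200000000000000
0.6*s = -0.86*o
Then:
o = -0.01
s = 0.01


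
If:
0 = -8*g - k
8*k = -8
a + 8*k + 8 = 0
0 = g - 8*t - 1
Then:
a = 0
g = 1/8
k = -1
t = -7/64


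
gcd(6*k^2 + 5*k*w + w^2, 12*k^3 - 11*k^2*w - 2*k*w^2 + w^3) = 3*k + w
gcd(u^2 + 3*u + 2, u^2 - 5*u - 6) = u + 1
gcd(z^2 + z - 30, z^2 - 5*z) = z - 5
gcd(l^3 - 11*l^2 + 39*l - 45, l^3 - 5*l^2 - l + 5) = l - 5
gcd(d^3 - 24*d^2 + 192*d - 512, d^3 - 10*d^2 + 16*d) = d - 8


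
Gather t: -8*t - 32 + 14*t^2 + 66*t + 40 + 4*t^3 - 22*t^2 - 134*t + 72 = 4*t^3 - 8*t^2 - 76*t + 80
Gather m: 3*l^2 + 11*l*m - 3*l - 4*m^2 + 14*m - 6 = 3*l^2 - 3*l - 4*m^2 + m*(11*l + 14) - 6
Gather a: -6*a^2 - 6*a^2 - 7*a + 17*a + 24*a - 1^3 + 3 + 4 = -12*a^2 + 34*a + 6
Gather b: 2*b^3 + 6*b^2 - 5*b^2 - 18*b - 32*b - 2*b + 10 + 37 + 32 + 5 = 2*b^3 + b^2 - 52*b + 84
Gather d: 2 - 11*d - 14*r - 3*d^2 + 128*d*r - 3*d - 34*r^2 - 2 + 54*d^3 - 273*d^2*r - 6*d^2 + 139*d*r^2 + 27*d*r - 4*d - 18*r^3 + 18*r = 54*d^3 + d^2*(-273*r - 9) + d*(139*r^2 + 155*r - 18) - 18*r^3 - 34*r^2 + 4*r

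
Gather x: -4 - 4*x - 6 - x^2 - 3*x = -x^2 - 7*x - 10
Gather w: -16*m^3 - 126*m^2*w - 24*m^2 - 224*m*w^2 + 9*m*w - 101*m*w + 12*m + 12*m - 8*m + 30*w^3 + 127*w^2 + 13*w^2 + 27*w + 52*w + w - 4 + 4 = -16*m^3 - 24*m^2 + 16*m + 30*w^3 + w^2*(140 - 224*m) + w*(-126*m^2 - 92*m + 80)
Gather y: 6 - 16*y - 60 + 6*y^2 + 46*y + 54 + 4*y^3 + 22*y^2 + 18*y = 4*y^3 + 28*y^2 + 48*y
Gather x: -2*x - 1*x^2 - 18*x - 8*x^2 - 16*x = -9*x^2 - 36*x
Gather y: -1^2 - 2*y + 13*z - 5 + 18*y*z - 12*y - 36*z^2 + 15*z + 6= y*(18*z - 14) - 36*z^2 + 28*z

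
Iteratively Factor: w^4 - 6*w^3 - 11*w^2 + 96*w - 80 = (w + 4)*(w^3 - 10*w^2 + 29*w - 20) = (w - 5)*(w + 4)*(w^2 - 5*w + 4) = (w - 5)*(w - 4)*(w + 4)*(w - 1)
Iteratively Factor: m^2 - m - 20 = (m - 5)*(m + 4)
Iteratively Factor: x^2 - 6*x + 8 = (x - 2)*(x - 4)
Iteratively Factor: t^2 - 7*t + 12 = (t - 3)*(t - 4)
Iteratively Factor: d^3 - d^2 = (d)*(d^2 - d) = d*(d - 1)*(d)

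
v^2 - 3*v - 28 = (v - 7)*(v + 4)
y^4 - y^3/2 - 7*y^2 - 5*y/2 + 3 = (y - 3)*(y - 1/2)*(y + 1)*(y + 2)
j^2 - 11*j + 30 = (j - 6)*(j - 5)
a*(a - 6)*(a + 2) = a^3 - 4*a^2 - 12*a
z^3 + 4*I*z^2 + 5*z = z*(z - I)*(z + 5*I)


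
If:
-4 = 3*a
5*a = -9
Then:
No Solution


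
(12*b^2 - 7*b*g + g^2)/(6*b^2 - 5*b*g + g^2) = (4*b - g)/(2*b - g)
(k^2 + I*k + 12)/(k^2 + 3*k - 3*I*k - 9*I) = (k + 4*I)/(k + 3)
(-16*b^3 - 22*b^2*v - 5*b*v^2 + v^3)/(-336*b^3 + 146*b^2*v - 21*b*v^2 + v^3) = (2*b^2 + 3*b*v + v^2)/(42*b^2 - 13*b*v + v^2)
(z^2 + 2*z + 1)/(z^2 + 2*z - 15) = (z^2 + 2*z + 1)/(z^2 + 2*z - 15)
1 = 1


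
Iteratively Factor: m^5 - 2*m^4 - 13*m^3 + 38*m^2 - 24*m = (m - 2)*(m^4 - 13*m^2 + 12*m) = m*(m - 2)*(m^3 - 13*m + 12) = m*(m - 2)*(m - 1)*(m^2 + m - 12) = m*(m - 2)*(m - 1)*(m + 4)*(m - 3)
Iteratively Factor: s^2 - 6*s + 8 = (s - 4)*(s - 2)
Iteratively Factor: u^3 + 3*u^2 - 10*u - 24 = (u + 4)*(u^2 - u - 6) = (u - 3)*(u + 4)*(u + 2)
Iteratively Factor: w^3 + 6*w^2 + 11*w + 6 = (w + 3)*(w^2 + 3*w + 2) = (w + 2)*(w + 3)*(w + 1)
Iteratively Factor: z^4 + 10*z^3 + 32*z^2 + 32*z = (z + 4)*(z^3 + 6*z^2 + 8*z) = z*(z + 4)*(z^2 + 6*z + 8) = z*(z + 4)^2*(z + 2)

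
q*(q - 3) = q^2 - 3*q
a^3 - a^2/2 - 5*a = a*(a - 5/2)*(a + 2)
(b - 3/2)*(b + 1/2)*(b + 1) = b^3 - 7*b/4 - 3/4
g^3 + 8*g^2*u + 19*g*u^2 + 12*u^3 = (g + u)*(g + 3*u)*(g + 4*u)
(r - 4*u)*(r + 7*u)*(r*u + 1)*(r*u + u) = r^4*u^2 + 3*r^3*u^3 + r^3*u^2 + r^3*u - 28*r^2*u^4 + 3*r^2*u^3 + 3*r^2*u^2 + r^2*u - 28*r*u^4 - 28*r*u^3 + 3*r*u^2 - 28*u^3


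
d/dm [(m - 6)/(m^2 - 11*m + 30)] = -1/(m^2 - 10*m + 25)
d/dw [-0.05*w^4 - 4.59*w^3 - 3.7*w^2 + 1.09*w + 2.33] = -0.2*w^3 - 13.77*w^2 - 7.4*w + 1.09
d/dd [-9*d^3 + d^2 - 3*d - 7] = -27*d^2 + 2*d - 3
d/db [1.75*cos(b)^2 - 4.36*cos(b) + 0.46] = (4.36 - 3.5*cos(b))*sin(b)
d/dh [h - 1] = 1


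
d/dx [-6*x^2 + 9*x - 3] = 9 - 12*x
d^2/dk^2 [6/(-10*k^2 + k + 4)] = 12*(-100*k^2 + 10*k + (20*k - 1)^2 + 40)/(-10*k^2 + k + 4)^3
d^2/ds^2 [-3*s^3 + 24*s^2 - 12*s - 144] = 48 - 18*s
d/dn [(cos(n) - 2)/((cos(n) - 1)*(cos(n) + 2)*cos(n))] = (-5*cos(n) - 5*cos(2*n) + cos(3*n) + 3)*sin(n)/(2*(cos(n) - 1)^2*(cos(n) + 2)^2*cos(n)^2)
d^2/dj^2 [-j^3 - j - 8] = -6*j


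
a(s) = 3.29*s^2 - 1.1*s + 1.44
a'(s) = 6.58*s - 1.1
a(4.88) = 74.42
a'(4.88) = 31.01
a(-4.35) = 68.48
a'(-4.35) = -29.72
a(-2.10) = 18.26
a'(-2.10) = -14.92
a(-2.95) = 33.32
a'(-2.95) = -20.51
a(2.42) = 18.05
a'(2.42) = 14.82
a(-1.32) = 8.62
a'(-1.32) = -9.79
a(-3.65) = 49.29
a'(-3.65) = -25.12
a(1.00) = 3.63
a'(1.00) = 5.48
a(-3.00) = 34.35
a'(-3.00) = -20.84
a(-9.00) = 277.83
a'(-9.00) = -60.32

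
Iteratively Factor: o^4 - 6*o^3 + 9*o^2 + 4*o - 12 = (o - 3)*(o^3 - 3*o^2 + 4) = (o - 3)*(o + 1)*(o^2 - 4*o + 4) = (o - 3)*(o - 2)*(o + 1)*(o - 2)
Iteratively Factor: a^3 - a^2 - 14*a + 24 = (a - 2)*(a^2 + a - 12) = (a - 2)*(a + 4)*(a - 3)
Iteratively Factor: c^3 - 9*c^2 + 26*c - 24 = (c - 2)*(c^2 - 7*c + 12) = (c - 4)*(c - 2)*(c - 3)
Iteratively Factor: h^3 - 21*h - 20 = (h - 5)*(h^2 + 5*h + 4) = (h - 5)*(h + 1)*(h + 4)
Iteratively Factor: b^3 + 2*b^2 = (b + 2)*(b^2) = b*(b + 2)*(b)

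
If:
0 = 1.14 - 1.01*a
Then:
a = 1.13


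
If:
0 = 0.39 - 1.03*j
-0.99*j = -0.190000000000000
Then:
No Solution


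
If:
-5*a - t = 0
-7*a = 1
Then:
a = -1/7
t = 5/7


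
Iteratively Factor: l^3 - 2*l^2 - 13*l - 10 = (l - 5)*(l^2 + 3*l + 2) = (l - 5)*(l + 1)*(l + 2)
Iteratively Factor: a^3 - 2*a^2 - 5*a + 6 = (a - 1)*(a^2 - a - 6) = (a - 3)*(a - 1)*(a + 2)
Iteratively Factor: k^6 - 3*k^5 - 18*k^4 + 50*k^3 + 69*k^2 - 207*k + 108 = (k - 1)*(k^5 - 2*k^4 - 20*k^3 + 30*k^2 + 99*k - 108) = (k - 1)^2*(k^4 - k^3 - 21*k^2 + 9*k + 108) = (k - 1)^2*(k + 3)*(k^3 - 4*k^2 - 9*k + 36) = (k - 1)^2*(k + 3)^2*(k^2 - 7*k + 12) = (k - 4)*(k - 1)^2*(k + 3)^2*(k - 3)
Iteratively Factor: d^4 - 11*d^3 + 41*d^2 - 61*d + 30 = (d - 2)*(d^3 - 9*d^2 + 23*d - 15) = (d - 2)*(d - 1)*(d^2 - 8*d + 15) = (d - 3)*(d - 2)*(d - 1)*(d - 5)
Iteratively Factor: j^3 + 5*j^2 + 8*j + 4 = (j + 2)*(j^2 + 3*j + 2) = (j + 2)^2*(j + 1)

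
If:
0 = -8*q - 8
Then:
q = -1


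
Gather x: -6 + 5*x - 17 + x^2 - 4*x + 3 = x^2 + x - 20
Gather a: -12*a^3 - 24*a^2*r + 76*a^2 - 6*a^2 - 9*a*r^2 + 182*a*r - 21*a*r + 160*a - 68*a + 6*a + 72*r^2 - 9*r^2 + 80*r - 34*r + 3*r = -12*a^3 + a^2*(70 - 24*r) + a*(-9*r^2 + 161*r + 98) + 63*r^2 + 49*r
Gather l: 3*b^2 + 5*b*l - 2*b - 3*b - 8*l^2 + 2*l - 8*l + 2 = 3*b^2 - 5*b - 8*l^2 + l*(5*b - 6) + 2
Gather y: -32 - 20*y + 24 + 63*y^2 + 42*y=63*y^2 + 22*y - 8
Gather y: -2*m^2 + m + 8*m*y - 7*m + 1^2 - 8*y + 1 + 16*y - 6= -2*m^2 - 6*m + y*(8*m + 8) - 4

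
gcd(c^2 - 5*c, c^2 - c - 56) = 1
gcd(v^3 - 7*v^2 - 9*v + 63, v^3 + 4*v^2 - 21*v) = v - 3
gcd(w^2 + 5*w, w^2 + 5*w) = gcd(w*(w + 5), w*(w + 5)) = w^2 + 5*w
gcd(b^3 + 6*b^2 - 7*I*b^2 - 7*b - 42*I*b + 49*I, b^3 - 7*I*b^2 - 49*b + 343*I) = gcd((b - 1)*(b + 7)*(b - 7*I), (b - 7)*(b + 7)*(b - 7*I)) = b^2 + b*(7 - 7*I) - 49*I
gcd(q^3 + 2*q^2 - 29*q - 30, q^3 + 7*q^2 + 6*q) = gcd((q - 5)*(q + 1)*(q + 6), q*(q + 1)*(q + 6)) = q^2 + 7*q + 6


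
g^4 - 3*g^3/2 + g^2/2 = g^2*(g - 1)*(g - 1/2)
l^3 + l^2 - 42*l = l*(l - 6)*(l + 7)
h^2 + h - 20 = (h - 4)*(h + 5)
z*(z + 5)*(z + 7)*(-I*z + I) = -I*z^4 - 11*I*z^3 - 23*I*z^2 + 35*I*z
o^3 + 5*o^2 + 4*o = o*(o + 1)*(o + 4)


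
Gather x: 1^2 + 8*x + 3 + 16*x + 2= 24*x + 6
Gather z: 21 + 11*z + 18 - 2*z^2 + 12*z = -2*z^2 + 23*z + 39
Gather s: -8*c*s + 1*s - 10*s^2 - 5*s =-10*s^2 + s*(-8*c - 4)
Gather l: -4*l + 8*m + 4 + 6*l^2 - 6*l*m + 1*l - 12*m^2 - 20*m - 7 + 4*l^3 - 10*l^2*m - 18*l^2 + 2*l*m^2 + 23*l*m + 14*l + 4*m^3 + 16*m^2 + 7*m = 4*l^3 + l^2*(-10*m - 12) + l*(2*m^2 + 17*m + 11) + 4*m^3 + 4*m^2 - 5*m - 3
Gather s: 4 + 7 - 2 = 9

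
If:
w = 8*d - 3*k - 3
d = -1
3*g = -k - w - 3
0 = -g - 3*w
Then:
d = -1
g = 6/25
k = -91/25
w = -2/25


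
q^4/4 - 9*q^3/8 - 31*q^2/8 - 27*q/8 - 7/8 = (q/4 + 1/4)*(q - 7)*(q + 1/2)*(q + 1)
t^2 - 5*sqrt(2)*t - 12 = (t - 6*sqrt(2))*(t + sqrt(2))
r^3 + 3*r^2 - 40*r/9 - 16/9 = (r - 4/3)*(r + 1/3)*(r + 4)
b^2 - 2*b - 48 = (b - 8)*(b + 6)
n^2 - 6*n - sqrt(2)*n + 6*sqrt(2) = (n - 6)*(n - sqrt(2))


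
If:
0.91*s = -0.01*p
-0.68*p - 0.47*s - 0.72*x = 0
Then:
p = -1.06692721055203*x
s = 0.0117244748412311*x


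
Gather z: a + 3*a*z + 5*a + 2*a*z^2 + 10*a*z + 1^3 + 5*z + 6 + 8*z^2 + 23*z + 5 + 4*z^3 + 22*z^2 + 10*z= 6*a + 4*z^3 + z^2*(2*a + 30) + z*(13*a + 38) + 12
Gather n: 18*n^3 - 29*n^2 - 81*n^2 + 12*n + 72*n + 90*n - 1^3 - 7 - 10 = 18*n^3 - 110*n^2 + 174*n - 18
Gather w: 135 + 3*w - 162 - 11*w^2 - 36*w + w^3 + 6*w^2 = w^3 - 5*w^2 - 33*w - 27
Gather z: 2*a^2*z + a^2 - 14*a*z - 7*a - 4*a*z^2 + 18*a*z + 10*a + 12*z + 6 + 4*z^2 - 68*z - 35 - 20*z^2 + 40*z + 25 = a^2 + 3*a + z^2*(-4*a - 16) + z*(2*a^2 + 4*a - 16) - 4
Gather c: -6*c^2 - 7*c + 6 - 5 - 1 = -6*c^2 - 7*c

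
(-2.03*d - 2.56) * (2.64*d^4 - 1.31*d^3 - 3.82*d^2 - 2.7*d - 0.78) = -5.3592*d^5 - 4.0991*d^4 + 11.1082*d^3 + 15.2602*d^2 + 8.4954*d + 1.9968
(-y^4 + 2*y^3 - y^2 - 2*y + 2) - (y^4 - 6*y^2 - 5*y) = -2*y^4 + 2*y^3 + 5*y^2 + 3*y + 2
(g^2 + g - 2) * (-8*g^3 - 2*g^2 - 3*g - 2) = -8*g^5 - 10*g^4 + 11*g^3 - g^2 + 4*g + 4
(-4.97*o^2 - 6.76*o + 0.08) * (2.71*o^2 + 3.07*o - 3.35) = -13.4687*o^4 - 33.5775*o^3 - 3.8869*o^2 + 22.8916*o - 0.268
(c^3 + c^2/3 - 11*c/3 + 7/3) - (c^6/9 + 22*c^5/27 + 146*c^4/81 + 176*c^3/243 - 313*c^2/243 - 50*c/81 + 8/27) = -c^6/9 - 22*c^5/27 - 146*c^4/81 + 67*c^3/243 + 394*c^2/243 - 247*c/81 + 55/27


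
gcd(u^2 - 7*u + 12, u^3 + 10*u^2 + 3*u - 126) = u - 3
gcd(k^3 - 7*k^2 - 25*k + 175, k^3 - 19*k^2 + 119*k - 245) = k^2 - 12*k + 35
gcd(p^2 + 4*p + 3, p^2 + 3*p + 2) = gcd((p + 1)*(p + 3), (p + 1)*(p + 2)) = p + 1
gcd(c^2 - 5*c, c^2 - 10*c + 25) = c - 5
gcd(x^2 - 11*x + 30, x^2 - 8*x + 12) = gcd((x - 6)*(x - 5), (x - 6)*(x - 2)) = x - 6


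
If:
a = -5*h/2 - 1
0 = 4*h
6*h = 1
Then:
No Solution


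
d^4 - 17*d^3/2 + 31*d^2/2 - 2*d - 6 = (d - 6)*(d - 2)*(d - 1)*(d + 1/2)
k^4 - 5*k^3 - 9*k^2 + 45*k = k*(k - 5)*(k - 3)*(k + 3)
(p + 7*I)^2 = p^2 + 14*I*p - 49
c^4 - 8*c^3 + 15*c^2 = c^2*(c - 5)*(c - 3)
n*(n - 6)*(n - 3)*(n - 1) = n^4 - 10*n^3 + 27*n^2 - 18*n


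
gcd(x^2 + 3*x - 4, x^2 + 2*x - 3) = x - 1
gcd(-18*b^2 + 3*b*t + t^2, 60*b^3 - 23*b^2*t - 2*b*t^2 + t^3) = -3*b + t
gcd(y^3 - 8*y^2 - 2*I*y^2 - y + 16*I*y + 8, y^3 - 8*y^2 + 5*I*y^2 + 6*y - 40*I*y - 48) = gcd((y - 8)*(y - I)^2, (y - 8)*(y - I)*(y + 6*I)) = y^2 + y*(-8 - I) + 8*I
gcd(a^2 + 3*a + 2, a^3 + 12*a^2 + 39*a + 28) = a + 1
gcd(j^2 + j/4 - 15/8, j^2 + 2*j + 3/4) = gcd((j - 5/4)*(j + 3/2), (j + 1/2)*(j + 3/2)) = j + 3/2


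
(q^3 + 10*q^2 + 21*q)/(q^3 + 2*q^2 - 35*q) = (q + 3)/(q - 5)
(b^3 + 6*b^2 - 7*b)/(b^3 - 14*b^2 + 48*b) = (b^2 + 6*b - 7)/(b^2 - 14*b + 48)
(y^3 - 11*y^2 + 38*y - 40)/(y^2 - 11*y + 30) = (y^2 - 6*y + 8)/(y - 6)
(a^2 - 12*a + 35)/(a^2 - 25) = (a - 7)/(a + 5)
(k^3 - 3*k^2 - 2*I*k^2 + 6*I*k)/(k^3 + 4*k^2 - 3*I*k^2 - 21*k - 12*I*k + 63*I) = k*(k - 2*I)/(k^2 + k*(7 - 3*I) - 21*I)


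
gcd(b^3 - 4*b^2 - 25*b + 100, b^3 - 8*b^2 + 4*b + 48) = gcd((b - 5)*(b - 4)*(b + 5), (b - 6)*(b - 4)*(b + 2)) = b - 4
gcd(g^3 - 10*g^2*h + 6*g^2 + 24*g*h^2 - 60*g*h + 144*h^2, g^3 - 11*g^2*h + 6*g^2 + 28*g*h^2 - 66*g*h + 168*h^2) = g^2 - 4*g*h + 6*g - 24*h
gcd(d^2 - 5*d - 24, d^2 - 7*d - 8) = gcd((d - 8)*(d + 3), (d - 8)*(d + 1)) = d - 8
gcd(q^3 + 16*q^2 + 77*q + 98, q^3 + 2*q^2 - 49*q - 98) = q^2 + 9*q + 14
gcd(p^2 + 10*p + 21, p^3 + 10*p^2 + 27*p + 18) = p + 3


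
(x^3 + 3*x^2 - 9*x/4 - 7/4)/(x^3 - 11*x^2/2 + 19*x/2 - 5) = (4*x^2 + 16*x + 7)/(2*(2*x^2 - 9*x + 10))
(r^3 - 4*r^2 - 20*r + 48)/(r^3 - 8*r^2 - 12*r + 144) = (r - 2)/(r - 6)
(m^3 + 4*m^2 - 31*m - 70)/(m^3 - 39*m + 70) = (m + 2)/(m - 2)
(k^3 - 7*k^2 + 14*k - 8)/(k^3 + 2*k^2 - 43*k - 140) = (k^3 - 7*k^2 + 14*k - 8)/(k^3 + 2*k^2 - 43*k - 140)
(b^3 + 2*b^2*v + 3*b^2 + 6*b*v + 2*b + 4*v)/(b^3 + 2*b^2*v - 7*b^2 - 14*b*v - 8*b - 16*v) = (b + 2)/(b - 8)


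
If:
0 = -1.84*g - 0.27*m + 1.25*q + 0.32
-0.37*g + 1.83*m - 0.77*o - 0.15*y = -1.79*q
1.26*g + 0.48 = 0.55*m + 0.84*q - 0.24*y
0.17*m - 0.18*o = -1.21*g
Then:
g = 0.118291169117818*y + 0.334245278244139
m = 0.331923614100474*y + 0.960983059368235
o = 1.10866293905356*y + 3.15446614871116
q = 0.24582010158713*y + 0.443581390398912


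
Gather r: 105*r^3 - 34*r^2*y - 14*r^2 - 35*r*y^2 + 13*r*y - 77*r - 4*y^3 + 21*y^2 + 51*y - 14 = 105*r^3 + r^2*(-34*y - 14) + r*(-35*y^2 + 13*y - 77) - 4*y^3 + 21*y^2 + 51*y - 14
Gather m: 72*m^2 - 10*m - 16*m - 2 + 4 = 72*m^2 - 26*m + 2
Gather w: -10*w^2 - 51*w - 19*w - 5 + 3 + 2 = -10*w^2 - 70*w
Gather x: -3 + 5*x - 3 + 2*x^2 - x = 2*x^2 + 4*x - 6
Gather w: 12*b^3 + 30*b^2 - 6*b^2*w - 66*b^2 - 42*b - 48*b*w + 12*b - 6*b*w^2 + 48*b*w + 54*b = 12*b^3 - 6*b^2*w - 36*b^2 - 6*b*w^2 + 24*b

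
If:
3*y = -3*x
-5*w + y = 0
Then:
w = y/5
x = -y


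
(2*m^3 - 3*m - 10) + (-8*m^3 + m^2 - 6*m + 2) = -6*m^3 + m^2 - 9*m - 8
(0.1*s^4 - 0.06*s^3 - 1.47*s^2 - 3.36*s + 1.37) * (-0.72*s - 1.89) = -0.072*s^5 - 0.1458*s^4 + 1.1718*s^3 + 5.1975*s^2 + 5.364*s - 2.5893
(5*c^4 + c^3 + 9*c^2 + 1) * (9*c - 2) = 45*c^5 - c^4 + 79*c^3 - 18*c^2 + 9*c - 2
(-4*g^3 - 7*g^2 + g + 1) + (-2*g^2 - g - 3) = -4*g^3 - 9*g^2 - 2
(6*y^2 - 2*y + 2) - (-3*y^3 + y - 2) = 3*y^3 + 6*y^2 - 3*y + 4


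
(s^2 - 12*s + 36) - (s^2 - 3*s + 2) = 34 - 9*s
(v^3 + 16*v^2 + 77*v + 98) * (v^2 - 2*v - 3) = v^5 + 14*v^4 + 42*v^3 - 104*v^2 - 427*v - 294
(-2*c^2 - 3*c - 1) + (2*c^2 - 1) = -3*c - 2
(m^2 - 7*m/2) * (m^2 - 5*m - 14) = m^4 - 17*m^3/2 + 7*m^2/2 + 49*m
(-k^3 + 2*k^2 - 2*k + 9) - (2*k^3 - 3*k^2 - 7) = -3*k^3 + 5*k^2 - 2*k + 16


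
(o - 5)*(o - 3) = o^2 - 8*o + 15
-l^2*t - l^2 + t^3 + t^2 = (-l + t)*(l + t)*(t + 1)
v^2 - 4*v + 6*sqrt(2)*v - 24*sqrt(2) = (v - 4)*(v + 6*sqrt(2))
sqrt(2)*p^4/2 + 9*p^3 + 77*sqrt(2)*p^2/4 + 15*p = p*(p + 5*sqrt(2)/2)*(p + 6*sqrt(2))*(sqrt(2)*p/2 + 1/2)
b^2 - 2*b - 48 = (b - 8)*(b + 6)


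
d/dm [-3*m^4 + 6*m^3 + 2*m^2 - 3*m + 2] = -12*m^3 + 18*m^2 + 4*m - 3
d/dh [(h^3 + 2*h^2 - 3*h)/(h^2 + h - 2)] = (h^2 + 4*h + 6)/(h^2 + 4*h + 4)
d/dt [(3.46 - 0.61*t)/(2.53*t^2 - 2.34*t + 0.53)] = (1.5433*t^2 - 17.5076*t + 7.7731)/(6.4009*t^4 - 11.8404*t^3 + 8.1574*t^2 - 2.4804*t + 0.2809)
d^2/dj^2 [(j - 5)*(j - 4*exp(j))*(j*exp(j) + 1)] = j^3*exp(j) - 16*j^2*exp(2*j) + j^2*exp(j) + 48*j*exp(2*j) - 18*j*exp(j) + 72*exp(2*j) + 2*exp(j) + 2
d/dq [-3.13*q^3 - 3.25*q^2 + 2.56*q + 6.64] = -9.39*q^2 - 6.5*q + 2.56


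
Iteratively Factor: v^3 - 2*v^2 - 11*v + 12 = (v - 1)*(v^2 - v - 12) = (v - 4)*(v - 1)*(v + 3)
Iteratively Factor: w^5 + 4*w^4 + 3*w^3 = (w)*(w^4 + 4*w^3 + 3*w^2) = w^2*(w^3 + 4*w^2 + 3*w) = w^2*(w + 3)*(w^2 + w) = w^3*(w + 3)*(w + 1)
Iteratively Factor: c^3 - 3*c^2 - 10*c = (c - 5)*(c^2 + 2*c) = c*(c - 5)*(c + 2)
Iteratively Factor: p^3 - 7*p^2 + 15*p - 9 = (p - 3)*(p^2 - 4*p + 3) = (p - 3)^2*(p - 1)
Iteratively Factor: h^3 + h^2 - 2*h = (h + 2)*(h^2 - h) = (h - 1)*(h + 2)*(h)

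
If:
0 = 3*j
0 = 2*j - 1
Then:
No Solution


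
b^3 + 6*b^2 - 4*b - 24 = (b - 2)*(b + 2)*(b + 6)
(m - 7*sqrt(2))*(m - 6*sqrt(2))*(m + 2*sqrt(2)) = m^3 - 11*sqrt(2)*m^2 + 32*m + 168*sqrt(2)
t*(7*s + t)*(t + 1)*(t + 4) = 7*s*t^3 + 35*s*t^2 + 28*s*t + t^4 + 5*t^3 + 4*t^2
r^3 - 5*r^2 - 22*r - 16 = (r - 8)*(r + 1)*(r + 2)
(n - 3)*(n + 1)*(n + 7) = n^3 + 5*n^2 - 17*n - 21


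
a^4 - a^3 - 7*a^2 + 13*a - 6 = (a - 2)*(a - 1)^2*(a + 3)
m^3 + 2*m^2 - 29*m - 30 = (m - 5)*(m + 1)*(m + 6)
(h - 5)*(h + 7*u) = h^2 + 7*h*u - 5*h - 35*u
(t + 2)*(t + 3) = t^2 + 5*t + 6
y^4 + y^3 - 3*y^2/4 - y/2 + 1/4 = (y - 1/2)^2*(y + 1)^2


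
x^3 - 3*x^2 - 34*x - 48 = (x - 8)*(x + 2)*(x + 3)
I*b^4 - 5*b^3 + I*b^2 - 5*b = b*(b + I)*(b + 5*I)*(I*b + 1)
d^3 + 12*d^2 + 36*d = d*(d + 6)^2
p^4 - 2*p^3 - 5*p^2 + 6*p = p*(p - 3)*(p - 1)*(p + 2)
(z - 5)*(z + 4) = z^2 - z - 20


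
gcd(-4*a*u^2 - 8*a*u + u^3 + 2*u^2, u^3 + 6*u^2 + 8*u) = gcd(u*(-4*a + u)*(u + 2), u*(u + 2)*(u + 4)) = u^2 + 2*u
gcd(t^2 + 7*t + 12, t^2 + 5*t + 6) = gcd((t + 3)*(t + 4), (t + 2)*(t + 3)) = t + 3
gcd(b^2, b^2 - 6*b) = b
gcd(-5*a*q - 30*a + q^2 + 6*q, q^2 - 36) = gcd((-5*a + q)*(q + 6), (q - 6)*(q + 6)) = q + 6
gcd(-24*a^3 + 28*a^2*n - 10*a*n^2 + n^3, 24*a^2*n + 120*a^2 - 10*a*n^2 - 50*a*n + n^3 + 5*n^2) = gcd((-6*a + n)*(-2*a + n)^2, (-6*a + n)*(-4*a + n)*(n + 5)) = 6*a - n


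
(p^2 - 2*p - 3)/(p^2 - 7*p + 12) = (p + 1)/(p - 4)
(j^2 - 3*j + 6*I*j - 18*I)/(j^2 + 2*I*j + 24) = (j - 3)/(j - 4*I)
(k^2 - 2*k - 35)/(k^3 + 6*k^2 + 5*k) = (k - 7)/(k*(k + 1))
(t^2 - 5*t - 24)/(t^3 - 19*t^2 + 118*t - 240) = (t + 3)/(t^2 - 11*t + 30)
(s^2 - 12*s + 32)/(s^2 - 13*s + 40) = (s - 4)/(s - 5)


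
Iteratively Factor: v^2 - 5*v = (v - 5)*(v)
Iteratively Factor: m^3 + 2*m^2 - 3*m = (m + 3)*(m^2 - m) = m*(m + 3)*(m - 1)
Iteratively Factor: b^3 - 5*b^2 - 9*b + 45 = (b - 5)*(b^2 - 9) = (b - 5)*(b - 3)*(b + 3)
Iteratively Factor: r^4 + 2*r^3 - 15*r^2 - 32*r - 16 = (r + 1)*(r^3 + r^2 - 16*r - 16) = (r - 4)*(r + 1)*(r^2 + 5*r + 4) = (r - 4)*(r + 1)*(r + 4)*(r + 1)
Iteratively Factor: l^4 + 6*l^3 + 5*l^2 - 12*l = (l + 3)*(l^3 + 3*l^2 - 4*l) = l*(l + 3)*(l^2 + 3*l - 4) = l*(l + 3)*(l + 4)*(l - 1)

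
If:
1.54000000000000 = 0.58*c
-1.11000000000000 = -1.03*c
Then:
No Solution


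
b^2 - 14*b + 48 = (b - 8)*(b - 6)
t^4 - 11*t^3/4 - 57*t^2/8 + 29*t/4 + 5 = (t - 4)*(t - 5/4)*(t + 1/2)*(t + 2)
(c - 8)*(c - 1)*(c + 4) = c^3 - 5*c^2 - 28*c + 32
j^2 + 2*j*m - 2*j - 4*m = (j - 2)*(j + 2*m)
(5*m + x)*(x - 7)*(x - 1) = 5*m*x^2 - 40*m*x + 35*m + x^3 - 8*x^2 + 7*x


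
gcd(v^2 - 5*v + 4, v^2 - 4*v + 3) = v - 1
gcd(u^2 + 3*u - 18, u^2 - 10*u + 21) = u - 3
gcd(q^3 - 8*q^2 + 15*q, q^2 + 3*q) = q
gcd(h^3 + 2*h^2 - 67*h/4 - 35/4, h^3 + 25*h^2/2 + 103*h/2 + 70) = h + 5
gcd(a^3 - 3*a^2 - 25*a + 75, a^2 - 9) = a - 3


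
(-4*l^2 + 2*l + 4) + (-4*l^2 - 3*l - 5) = -8*l^2 - l - 1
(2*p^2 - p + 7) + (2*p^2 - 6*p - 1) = 4*p^2 - 7*p + 6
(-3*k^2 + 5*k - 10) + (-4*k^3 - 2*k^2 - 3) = -4*k^3 - 5*k^2 + 5*k - 13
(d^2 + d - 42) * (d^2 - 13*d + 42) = d^4 - 12*d^3 - 13*d^2 + 588*d - 1764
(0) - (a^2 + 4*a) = -a^2 - 4*a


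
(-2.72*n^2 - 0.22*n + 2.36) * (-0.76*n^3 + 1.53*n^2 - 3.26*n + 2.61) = 2.0672*n^5 - 3.9944*n^4 + 6.737*n^3 - 2.7712*n^2 - 8.2678*n + 6.1596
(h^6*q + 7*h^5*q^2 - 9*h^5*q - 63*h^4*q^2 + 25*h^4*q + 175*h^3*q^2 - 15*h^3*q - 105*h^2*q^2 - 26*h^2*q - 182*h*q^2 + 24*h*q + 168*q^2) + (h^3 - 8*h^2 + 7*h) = h^6*q + 7*h^5*q^2 - 9*h^5*q - 63*h^4*q^2 + 25*h^4*q + 175*h^3*q^2 - 15*h^3*q + h^3 - 105*h^2*q^2 - 26*h^2*q - 8*h^2 - 182*h*q^2 + 24*h*q + 7*h + 168*q^2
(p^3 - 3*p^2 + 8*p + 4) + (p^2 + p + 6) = p^3 - 2*p^2 + 9*p + 10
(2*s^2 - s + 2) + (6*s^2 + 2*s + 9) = 8*s^2 + s + 11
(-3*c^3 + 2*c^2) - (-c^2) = -3*c^3 + 3*c^2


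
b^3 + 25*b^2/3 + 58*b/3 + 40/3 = (b + 4/3)*(b + 2)*(b + 5)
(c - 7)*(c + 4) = c^2 - 3*c - 28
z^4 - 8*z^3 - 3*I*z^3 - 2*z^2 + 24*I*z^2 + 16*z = z*(z - 8)*(z - 2*I)*(z - I)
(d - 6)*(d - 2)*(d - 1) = d^3 - 9*d^2 + 20*d - 12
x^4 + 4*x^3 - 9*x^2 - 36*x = x*(x - 3)*(x + 3)*(x + 4)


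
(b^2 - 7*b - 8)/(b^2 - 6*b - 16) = (b + 1)/(b + 2)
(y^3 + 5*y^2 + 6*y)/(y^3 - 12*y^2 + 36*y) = (y^2 + 5*y + 6)/(y^2 - 12*y + 36)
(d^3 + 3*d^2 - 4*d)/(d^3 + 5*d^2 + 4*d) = (d - 1)/(d + 1)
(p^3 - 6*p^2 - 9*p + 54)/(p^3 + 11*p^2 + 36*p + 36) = (p^2 - 9*p + 18)/(p^2 + 8*p + 12)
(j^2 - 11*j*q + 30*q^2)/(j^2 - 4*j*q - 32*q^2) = (-j^2 + 11*j*q - 30*q^2)/(-j^2 + 4*j*q + 32*q^2)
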